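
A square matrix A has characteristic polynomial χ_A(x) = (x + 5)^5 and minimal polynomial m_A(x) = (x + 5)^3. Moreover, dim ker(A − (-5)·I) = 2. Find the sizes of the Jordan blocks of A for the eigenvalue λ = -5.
Block sizes for λ = -5: [3, 2]

Step 1 — from the characteristic polynomial, algebraic multiplicity of λ = -5 is 5. From dim ker(A − (-5)·I) = 2, there are exactly 2 Jordan blocks for λ = -5.
Step 2 — from the minimal polynomial, the factor (x + 5)^3 tells us the largest block for λ = -5 has size 3.
Step 3 — with total size 5, 2 blocks, and largest block 3, the block sizes (in nonincreasing order) are [3, 2].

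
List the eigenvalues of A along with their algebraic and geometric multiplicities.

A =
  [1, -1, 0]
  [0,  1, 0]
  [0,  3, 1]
λ = 1: alg = 3, geom = 2

Step 1 — factor the characteristic polynomial to read off the algebraic multiplicities:
  χ_A(x) = (x - 1)^3

Step 2 — compute geometric multiplicities via the rank-nullity identity g(λ) = n − rank(A − λI):
  rank(A − (1)·I) = 1, so dim ker(A − (1)·I) = n − 1 = 2

Summary:
  λ = 1: algebraic multiplicity = 3, geometric multiplicity = 2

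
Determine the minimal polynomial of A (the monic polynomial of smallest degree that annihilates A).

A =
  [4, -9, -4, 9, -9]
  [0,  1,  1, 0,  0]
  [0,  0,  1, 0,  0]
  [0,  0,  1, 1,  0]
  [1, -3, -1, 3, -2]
x^3 - 3*x^2 + 3*x - 1

The characteristic polynomial is χ_A(x) = (x - 1)^5, so the eigenvalues are known. The minimal polynomial is
  m_A(x) = Π_λ (x − λ)^{k_λ}
where k_λ is the size of the *largest* Jordan block for λ (equivalently, the smallest k with (A − λI)^k v = 0 for every generalised eigenvector v of λ).

  λ = 1: largest Jordan block has size 3, contributing (x − 1)^3

So m_A(x) = (x - 1)^3 = x^3 - 3*x^2 + 3*x - 1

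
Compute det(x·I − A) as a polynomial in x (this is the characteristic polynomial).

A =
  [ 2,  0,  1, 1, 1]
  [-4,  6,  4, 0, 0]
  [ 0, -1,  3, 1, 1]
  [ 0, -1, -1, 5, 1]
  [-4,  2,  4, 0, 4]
x^5 - 20*x^4 + 160*x^3 - 640*x^2 + 1280*x - 1024

Expanding det(x·I − A) (e.g. by cofactor expansion or by noting that A is similar to its Jordan form J, which has the same characteristic polynomial as A) gives
  χ_A(x) = x^5 - 20*x^4 + 160*x^3 - 640*x^2 + 1280*x - 1024
which factors as (x - 4)^5. The eigenvalues (with algebraic multiplicities) are λ = 4 with multiplicity 5.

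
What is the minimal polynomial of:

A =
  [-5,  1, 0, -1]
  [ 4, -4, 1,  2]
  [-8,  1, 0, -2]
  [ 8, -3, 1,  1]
x^4 + 8*x^3 + 22*x^2 + 24*x + 9

The characteristic polynomial is χ_A(x) = (x + 1)^2*(x + 3)^2, so the eigenvalues are known. The minimal polynomial is
  m_A(x) = Π_λ (x − λ)^{k_λ}
where k_λ is the size of the *largest* Jordan block for λ (equivalently, the smallest k with (A − λI)^k v = 0 for every generalised eigenvector v of λ).

  λ = -3: largest Jordan block has size 2, contributing (x + 3)^2
  λ = -1: largest Jordan block has size 2, contributing (x + 1)^2

So m_A(x) = (x + 1)^2*(x + 3)^2 = x^4 + 8*x^3 + 22*x^2 + 24*x + 9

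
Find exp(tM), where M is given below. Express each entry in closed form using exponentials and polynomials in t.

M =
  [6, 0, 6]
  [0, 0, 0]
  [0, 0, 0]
e^{tM} =
  [exp(6*t), 0, exp(6*t) - 1]
  [0, 1, 0]
  [0, 0, 1]

Strategy: write M = P · J · P⁻¹ where J is a Jordan canonical form, so e^{tM} = P · e^{tJ} · P⁻¹, and e^{tJ} can be computed block-by-block.

M has Jordan form
J =
  [0, 0, 0]
  [0, 0, 0]
  [0, 0, 6]
(up to reordering of blocks).

Per-block formulas:
  For a 1×1 block at λ = 0: exp(t · [0]) = [e^(0t)].
  For a 1×1 block at λ = 6: exp(t · [6]) = [e^(6t)].

After assembling e^{tJ} and conjugating by P, we get:

e^{tM} =
  [exp(6*t), 0, exp(6*t) - 1]
  [0, 1, 0]
  [0, 0, 1]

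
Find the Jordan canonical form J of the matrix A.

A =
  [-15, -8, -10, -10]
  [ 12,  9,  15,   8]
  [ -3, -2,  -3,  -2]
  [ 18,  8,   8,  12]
J_1(0) ⊕ J_3(1)

The characteristic polynomial is
  det(x·I − A) = x^4 - 3*x^3 + 3*x^2 - x = x*(x - 1)^3

Eigenvalues and multiplicities (the geometric multiplicity of λ is n − rank(A − λI), which equals the number of Jordan blocks for λ):
  λ = 0: algebraic multiplicity = 1, geometric multiplicity = 1
  λ = 1: algebraic multiplicity = 3, geometric multiplicity = 1

Determining the block sizes for each eigenvalue:
  λ = 0: one block (gm = 1), so the single block has size am = 1 → block sizes [1]
  λ = 1: one block (gm = 1), so the single block has size am = 3 → block sizes [3]

Assembling the blocks gives a Jordan form
J =
  [0, 0, 0, 0]
  [0, 1, 1, 0]
  [0, 0, 1, 1]
  [0, 0, 0, 1]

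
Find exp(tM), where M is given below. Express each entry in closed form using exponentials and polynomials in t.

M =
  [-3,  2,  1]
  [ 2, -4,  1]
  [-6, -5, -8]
e^{tM} =
  [t^2*exp(-5*t) + 2*t*exp(-5*t) + exp(-5*t), t^2*exp(-5*t)/2 + 2*t*exp(-5*t), t^2*exp(-5*t)/2 + t*exp(-5*t)]
  [2*t*exp(-5*t), t*exp(-5*t) + exp(-5*t), t*exp(-5*t)]
  [-2*t^2*exp(-5*t) - 6*t*exp(-5*t), -t^2*exp(-5*t) - 5*t*exp(-5*t), -t^2*exp(-5*t) - 3*t*exp(-5*t) + exp(-5*t)]

Strategy: write M = P · J · P⁻¹ where J is a Jordan canonical form, so e^{tM} = P · e^{tJ} · P⁻¹, and e^{tJ} can be computed block-by-block.

M has Jordan form
J =
  [-5,  1,  0]
  [ 0, -5,  1]
  [ 0,  0, -5]
(up to reordering of blocks).

Per-block formulas:
  For a 3×3 Jordan block J_3(-5): exp(t · J_3(-5)) = e^(-5t)·(I + t·N + (t^2/2)·N^2), where N is the 3×3 nilpotent shift.

After assembling e^{tJ} and conjugating by P, we get:

e^{tM} =
  [t^2*exp(-5*t) + 2*t*exp(-5*t) + exp(-5*t), t^2*exp(-5*t)/2 + 2*t*exp(-5*t), t^2*exp(-5*t)/2 + t*exp(-5*t)]
  [2*t*exp(-5*t), t*exp(-5*t) + exp(-5*t), t*exp(-5*t)]
  [-2*t^2*exp(-5*t) - 6*t*exp(-5*t), -t^2*exp(-5*t) - 5*t*exp(-5*t), -t^2*exp(-5*t) - 3*t*exp(-5*t) + exp(-5*t)]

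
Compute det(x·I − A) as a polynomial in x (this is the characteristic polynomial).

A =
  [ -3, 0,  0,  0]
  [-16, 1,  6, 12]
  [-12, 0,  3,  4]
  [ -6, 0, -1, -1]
x^4 - 6*x^2 + 8*x - 3

Expanding det(x·I − A) (e.g. by cofactor expansion or by noting that A is similar to its Jordan form J, which has the same characteristic polynomial as A) gives
  χ_A(x) = x^4 - 6*x^2 + 8*x - 3
which factors as (x - 1)^3*(x + 3). The eigenvalues (with algebraic multiplicities) are λ = -3 with multiplicity 1, λ = 1 with multiplicity 3.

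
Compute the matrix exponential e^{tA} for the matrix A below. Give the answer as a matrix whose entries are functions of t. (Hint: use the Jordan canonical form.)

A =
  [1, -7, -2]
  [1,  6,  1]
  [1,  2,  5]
e^{tA} =
  [-3*t*exp(4*t) + exp(4*t), 3*t^2*exp(4*t)/2 - 7*t*exp(4*t), -3*t^2*exp(4*t)/2 - 2*t*exp(4*t)]
  [t*exp(4*t), -t^2*exp(4*t)/2 + 2*t*exp(4*t) + exp(4*t), t^2*exp(4*t)/2 + t*exp(4*t)]
  [t*exp(4*t), -t^2*exp(4*t)/2 + 2*t*exp(4*t), t^2*exp(4*t)/2 + t*exp(4*t) + exp(4*t)]

Strategy: write A = P · J · P⁻¹ where J is a Jordan canonical form, so e^{tA} = P · e^{tJ} · P⁻¹, and e^{tJ} can be computed block-by-block.

A has Jordan form
J =
  [4, 1, 0]
  [0, 4, 1]
  [0, 0, 4]
(up to reordering of blocks).

Per-block formulas:
  For a 3×3 Jordan block J_3(4): exp(t · J_3(4)) = e^(4t)·(I + t·N + (t^2/2)·N^2), where N is the 3×3 nilpotent shift.

After assembling e^{tJ} and conjugating by P, we get:

e^{tA} =
  [-3*t*exp(4*t) + exp(4*t), 3*t^2*exp(4*t)/2 - 7*t*exp(4*t), -3*t^2*exp(4*t)/2 - 2*t*exp(4*t)]
  [t*exp(4*t), -t^2*exp(4*t)/2 + 2*t*exp(4*t) + exp(4*t), t^2*exp(4*t)/2 + t*exp(4*t)]
  [t*exp(4*t), -t^2*exp(4*t)/2 + 2*t*exp(4*t), t^2*exp(4*t)/2 + t*exp(4*t) + exp(4*t)]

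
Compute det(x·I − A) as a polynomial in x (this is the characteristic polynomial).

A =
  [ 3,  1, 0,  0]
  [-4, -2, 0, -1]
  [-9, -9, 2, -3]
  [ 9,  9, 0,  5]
x^4 - 8*x^3 + 24*x^2 - 32*x + 16

Expanding det(x·I − A) (e.g. by cofactor expansion or by noting that A is similar to its Jordan form J, which has the same characteristic polynomial as A) gives
  χ_A(x) = x^4 - 8*x^3 + 24*x^2 - 32*x + 16
which factors as (x - 2)^4. The eigenvalues (with algebraic multiplicities) are λ = 2 with multiplicity 4.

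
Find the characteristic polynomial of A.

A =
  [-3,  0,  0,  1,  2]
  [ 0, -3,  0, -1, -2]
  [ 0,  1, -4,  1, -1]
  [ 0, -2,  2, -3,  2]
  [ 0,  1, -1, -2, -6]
x^5 + 19*x^4 + 142*x^3 + 522*x^2 + 945*x + 675

Expanding det(x·I − A) (e.g. by cofactor expansion or by noting that A is similar to its Jordan form J, which has the same characteristic polynomial as A) gives
  χ_A(x) = x^5 + 19*x^4 + 142*x^3 + 522*x^2 + 945*x + 675
which factors as (x + 3)^3*(x + 5)^2. The eigenvalues (with algebraic multiplicities) are λ = -5 with multiplicity 2, λ = -3 with multiplicity 3.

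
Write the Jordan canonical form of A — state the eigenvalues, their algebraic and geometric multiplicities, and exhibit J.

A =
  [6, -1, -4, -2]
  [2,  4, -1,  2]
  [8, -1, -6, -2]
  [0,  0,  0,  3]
J_1(-2) ⊕ J_2(3) ⊕ J_1(3)

The characteristic polynomial is
  det(x·I − A) = x^4 - 7*x^3 + 9*x^2 + 27*x - 54 = (x - 3)^3*(x + 2)

Eigenvalues and multiplicities (the geometric multiplicity of λ is n − rank(A − λI), which equals the number of Jordan blocks for λ):
  λ = -2: algebraic multiplicity = 1, geometric multiplicity = 1
  λ = 3: algebraic multiplicity = 3, geometric multiplicity = 2

Determining the block sizes for each eigenvalue:
  λ = -2: one block (gm = 1), so the single block has size am = 1 → block sizes [1]
  λ = 3: 2 blocks summing to 3 forces exactly one block of size 2 and the rest size 1 → block sizes [2, 1]

Assembling the blocks gives a Jordan form
J =
  [-2, 0, 0, 0]
  [ 0, 3, 1, 0]
  [ 0, 0, 3, 0]
  [ 0, 0, 0, 3]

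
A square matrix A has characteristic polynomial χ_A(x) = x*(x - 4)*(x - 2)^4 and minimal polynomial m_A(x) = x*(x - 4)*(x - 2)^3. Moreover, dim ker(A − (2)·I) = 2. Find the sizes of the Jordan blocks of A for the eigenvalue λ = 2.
Block sizes for λ = 2: [3, 1]

Step 1 — from the characteristic polynomial, algebraic multiplicity of λ = 2 is 4. From dim ker(A − (2)·I) = 2, there are exactly 2 Jordan blocks for λ = 2.
Step 2 — from the minimal polynomial, the factor (x − 2)^3 tells us the largest block for λ = 2 has size 3.
Step 3 — with total size 4, 2 blocks, and largest block 3, the block sizes (in nonincreasing order) are [3, 1].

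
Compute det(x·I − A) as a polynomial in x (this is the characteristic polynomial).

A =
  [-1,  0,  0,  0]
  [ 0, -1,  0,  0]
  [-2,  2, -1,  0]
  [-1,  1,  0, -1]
x^4 + 4*x^3 + 6*x^2 + 4*x + 1

Expanding det(x·I − A) (e.g. by cofactor expansion or by noting that A is similar to its Jordan form J, which has the same characteristic polynomial as A) gives
  χ_A(x) = x^4 + 4*x^3 + 6*x^2 + 4*x + 1
which factors as (x + 1)^4. The eigenvalues (with algebraic multiplicities) are λ = -1 with multiplicity 4.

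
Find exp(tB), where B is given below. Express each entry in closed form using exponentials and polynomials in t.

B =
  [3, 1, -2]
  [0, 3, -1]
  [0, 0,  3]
e^{tB} =
  [exp(3*t), t*exp(3*t), -t^2*exp(3*t)/2 - 2*t*exp(3*t)]
  [0, exp(3*t), -t*exp(3*t)]
  [0, 0, exp(3*t)]

Strategy: write B = P · J · P⁻¹ where J is a Jordan canonical form, so e^{tB} = P · e^{tJ} · P⁻¹, and e^{tJ} can be computed block-by-block.

B has Jordan form
J =
  [3, 1, 0]
  [0, 3, 1]
  [0, 0, 3]
(up to reordering of blocks).

Per-block formulas:
  For a 3×3 Jordan block J_3(3): exp(t · J_3(3)) = e^(3t)·(I + t·N + (t^2/2)·N^2), where N is the 3×3 nilpotent shift.

After assembling e^{tJ} and conjugating by P, we get:

e^{tB} =
  [exp(3*t), t*exp(3*t), -t^2*exp(3*t)/2 - 2*t*exp(3*t)]
  [0, exp(3*t), -t*exp(3*t)]
  [0, 0, exp(3*t)]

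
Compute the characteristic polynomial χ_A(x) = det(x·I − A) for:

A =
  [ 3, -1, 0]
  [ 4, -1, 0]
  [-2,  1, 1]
x^3 - 3*x^2 + 3*x - 1

Expanding det(x·I − A) (e.g. by cofactor expansion or by noting that A is similar to its Jordan form J, which has the same characteristic polynomial as A) gives
  χ_A(x) = x^3 - 3*x^2 + 3*x - 1
which factors as (x - 1)^3. The eigenvalues (with algebraic multiplicities) are λ = 1 with multiplicity 3.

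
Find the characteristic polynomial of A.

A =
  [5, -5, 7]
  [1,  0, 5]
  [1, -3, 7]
x^3 - 12*x^2 + 48*x - 64

Expanding det(x·I − A) (e.g. by cofactor expansion or by noting that A is similar to its Jordan form J, which has the same characteristic polynomial as A) gives
  χ_A(x) = x^3 - 12*x^2 + 48*x - 64
which factors as (x - 4)^3. The eigenvalues (with algebraic multiplicities) are λ = 4 with multiplicity 3.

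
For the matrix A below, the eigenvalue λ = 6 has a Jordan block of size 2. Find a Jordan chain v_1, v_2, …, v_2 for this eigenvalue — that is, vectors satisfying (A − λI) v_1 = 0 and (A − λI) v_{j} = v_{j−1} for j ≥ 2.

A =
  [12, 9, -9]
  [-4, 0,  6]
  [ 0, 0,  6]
A Jordan chain for λ = 6 of length 2:
v_1 = (6, -4, 0)ᵀ
v_2 = (1, 0, 0)ᵀ

Let N = A − (6)·I. We want v_2 with N^2 v_2 = 0 but N^1 v_2 ≠ 0; then v_{j-1} := N · v_j for j = 2, …, 2.

Pick v_2 = (1, 0, 0)ᵀ.
Then v_1 = N · v_2 = (6, -4, 0)ᵀ.

Sanity check: (A − (6)·I) v_1 = (0, 0, 0)ᵀ = 0. ✓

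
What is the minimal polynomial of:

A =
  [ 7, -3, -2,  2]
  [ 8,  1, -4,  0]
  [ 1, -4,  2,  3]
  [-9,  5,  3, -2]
x^4 - 8*x^3 + 22*x^2 - 24*x + 9

The characteristic polynomial is χ_A(x) = (x - 3)^2*(x - 1)^2, so the eigenvalues are known. The minimal polynomial is
  m_A(x) = Π_λ (x − λ)^{k_λ}
where k_λ is the size of the *largest* Jordan block for λ (equivalently, the smallest k with (A − λI)^k v = 0 for every generalised eigenvector v of λ).

  λ = 1: largest Jordan block has size 2, contributing (x − 1)^2
  λ = 3: largest Jordan block has size 2, contributing (x − 3)^2

So m_A(x) = (x - 3)^2*(x - 1)^2 = x^4 - 8*x^3 + 22*x^2 - 24*x + 9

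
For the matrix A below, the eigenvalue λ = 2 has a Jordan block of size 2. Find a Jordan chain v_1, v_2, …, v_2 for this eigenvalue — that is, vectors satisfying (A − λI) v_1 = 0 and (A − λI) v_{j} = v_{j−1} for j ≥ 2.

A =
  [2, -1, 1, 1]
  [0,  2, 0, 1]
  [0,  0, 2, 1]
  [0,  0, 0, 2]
A Jordan chain for λ = 2 of length 2:
v_1 = (-1, 0, 0, 0)ᵀ
v_2 = (0, 1, 0, 0)ᵀ

Let N = A − (2)·I. We want v_2 with N^2 v_2 = 0 but N^1 v_2 ≠ 0; then v_{j-1} := N · v_j for j = 2, …, 2.

Pick v_2 = (0, 1, 0, 0)ᵀ.
Then v_1 = N · v_2 = (-1, 0, 0, 0)ᵀ.

Sanity check: (A − (2)·I) v_1 = (0, 0, 0, 0)ᵀ = 0. ✓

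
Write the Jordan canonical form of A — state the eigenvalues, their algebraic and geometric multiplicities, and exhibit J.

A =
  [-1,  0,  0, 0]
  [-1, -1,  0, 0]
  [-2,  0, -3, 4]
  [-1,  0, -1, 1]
J_2(-1) ⊕ J_2(-1)

The characteristic polynomial is
  det(x·I − A) = x^4 + 4*x^3 + 6*x^2 + 4*x + 1 = (x + 1)^4

Eigenvalues and multiplicities (the geometric multiplicity of λ is n − rank(A − λI), which equals the number of Jordan blocks for λ):
  λ = -1: algebraic multiplicity = 4, geometric multiplicity = 2

Determining the block sizes for each eigenvalue:
  λ = -1: with am = 4 and gm = 2, the partition is not yet determined (e.g. several partitions of 4 into 2 parts exist). Let N = A − (-1)·I. Computing rank(N^1) = 2, rank(N^2) = 0; the number of blocks of size ≥ j is rank(N^{j−1}) − rank(N^j), giving [2, 2]. So we have 2 block(s) of size 2 → block sizes [2, 2]

Assembling the blocks gives a Jordan form
J =
  [-1,  1,  0,  0]
  [ 0, -1,  0,  0]
  [ 0,  0, -1,  1]
  [ 0,  0,  0, -1]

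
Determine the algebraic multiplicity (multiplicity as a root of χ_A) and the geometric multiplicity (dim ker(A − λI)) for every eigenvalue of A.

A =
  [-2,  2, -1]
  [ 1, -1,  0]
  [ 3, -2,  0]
λ = -1: alg = 3, geom = 1

Step 1 — factor the characteristic polynomial to read off the algebraic multiplicities:
  χ_A(x) = (x + 1)^3

Step 2 — compute geometric multiplicities via the rank-nullity identity g(λ) = n − rank(A − λI):
  rank(A − (-1)·I) = 2, so dim ker(A − (-1)·I) = n − 2 = 1

Summary:
  λ = -1: algebraic multiplicity = 3, geometric multiplicity = 1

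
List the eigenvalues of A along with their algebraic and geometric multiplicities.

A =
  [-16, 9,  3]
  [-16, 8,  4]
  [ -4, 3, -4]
λ = -4: alg = 3, geom = 1

Step 1 — factor the characteristic polynomial to read off the algebraic multiplicities:
  χ_A(x) = (x + 4)^3

Step 2 — compute geometric multiplicities via the rank-nullity identity g(λ) = n − rank(A − λI):
  rank(A − (-4)·I) = 2, so dim ker(A − (-4)·I) = n − 2 = 1

Summary:
  λ = -4: algebraic multiplicity = 3, geometric multiplicity = 1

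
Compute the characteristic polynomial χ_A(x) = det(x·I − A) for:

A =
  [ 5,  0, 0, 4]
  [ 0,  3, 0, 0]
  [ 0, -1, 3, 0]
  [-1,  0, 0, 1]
x^4 - 12*x^3 + 54*x^2 - 108*x + 81

Expanding det(x·I − A) (e.g. by cofactor expansion or by noting that A is similar to its Jordan form J, which has the same characteristic polynomial as A) gives
  χ_A(x) = x^4 - 12*x^3 + 54*x^2 - 108*x + 81
which factors as (x - 3)^4. The eigenvalues (with algebraic multiplicities) are λ = 3 with multiplicity 4.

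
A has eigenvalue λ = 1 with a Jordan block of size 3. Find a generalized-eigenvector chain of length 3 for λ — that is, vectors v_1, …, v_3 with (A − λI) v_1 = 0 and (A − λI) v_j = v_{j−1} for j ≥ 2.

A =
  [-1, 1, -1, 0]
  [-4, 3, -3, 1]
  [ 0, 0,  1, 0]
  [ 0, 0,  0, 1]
A Jordan chain for λ = 1 of length 3:
v_1 = (-1, -2, 0, 0)ᵀ
v_2 = (-1, -3, 0, 0)ᵀ
v_3 = (0, 0, 1, 0)ᵀ

Let N = A − (1)·I. We want v_3 with N^3 v_3 = 0 but N^2 v_3 ≠ 0; then v_{j-1} := N · v_j for j = 3, …, 2.

Pick v_3 = (0, 0, 1, 0)ᵀ.
Then v_2 = N · v_3 = (-1, -3, 0, 0)ᵀ.
Then v_1 = N · v_2 = (-1, -2, 0, 0)ᵀ.

Sanity check: (A − (1)·I) v_1 = (0, 0, 0, 0)ᵀ = 0. ✓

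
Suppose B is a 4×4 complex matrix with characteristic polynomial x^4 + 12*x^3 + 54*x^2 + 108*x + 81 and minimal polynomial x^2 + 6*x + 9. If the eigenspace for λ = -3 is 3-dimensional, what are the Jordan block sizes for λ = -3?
Block sizes for λ = -3: [2, 1, 1]

Step 1 — from the characteristic polynomial, algebraic multiplicity of λ = -3 is 4. From dim ker(B − (-3)·I) = 3, there are exactly 3 Jordan blocks for λ = -3.
Step 2 — from the minimal polynomial, the factor (x + 3)^2 tells us the largest block for λ = -3 has size 2.
Step 3 — with total size 4, 3 blocks, and largest block 2, the block sizes (in nonincreasing order) are [2, 1, 1].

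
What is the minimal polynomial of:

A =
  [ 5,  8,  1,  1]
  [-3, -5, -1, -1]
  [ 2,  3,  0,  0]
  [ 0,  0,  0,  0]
x^3

The characteristic polynomial is χ_A(x) = x^4, so the eigenvalues are known. The minimal polynomial is
  m_A(x) = Π_λ (x − λ)^{k_λ}
where k_λ is the size of the *largest* Jordan block for λ (equivalently, the smallest k with (A − λI)^k v = 0 for every generalised eigenvector v of λ).

  λ = 0: largest Jordan block has size 3, contributing (x − 0)^3

So m_A(x) = x^3 = x^3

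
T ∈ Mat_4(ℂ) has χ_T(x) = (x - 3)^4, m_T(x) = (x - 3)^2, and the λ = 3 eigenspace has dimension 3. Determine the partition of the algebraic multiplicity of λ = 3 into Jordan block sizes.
Block sizes for λ = 3: [2, 1, 1]

Step 1 — from the characteristic polynomial, algebraic multiplicity of λ = 3 is 4. From dim ker(T − (3)·I) = 3, there are exactly 3 Jordan blocks for λ = 3.
Step 2 — from the minimal polynomial, the factor (x − 3)^2 tells us the largest block for λ = 3 has size 2.
Step 3 — with total size 4, 3 blocks, and largest block 2, the block sizes (in nonincreasing order) are [2, 1, 1].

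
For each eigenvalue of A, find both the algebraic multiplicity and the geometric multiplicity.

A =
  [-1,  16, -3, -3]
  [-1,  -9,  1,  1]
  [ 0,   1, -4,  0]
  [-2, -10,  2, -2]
λ = -4: alg = 4, geom = 2

Step 1 — factor the characteristic polynomial to read off the algebraic multiplicities:
  χ_A(x) = (x + 4)^4

Step 2 — compute geometric multiplicities via the rank-nullity identity g(λ) = n − rank(A − λI):
  rank(A − (-4)·I) = 2, so dim ker(A − (-4)·I) = n − 2 = 2

Summary:
  λ = -4: algebraic multiplicity = 4, geometric multiplicity = 2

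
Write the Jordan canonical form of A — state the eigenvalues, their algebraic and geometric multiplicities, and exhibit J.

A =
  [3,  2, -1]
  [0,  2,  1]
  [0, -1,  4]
J_3(3)

The characteristic polynomial is
  det(x·I − A) = x^3 - 9*x^2 + 27*x - 27 = (x - 3)^3

Eigenvalues and multiplicities (the geometric multiplicity of λ is n − rank(A − λI), which equals the number of Jordan blocks for λ):
  λ = 3: algebraic multiplicity = 3, geometric multiplicity = 1

Determining the block sizes for each eigenvalue:
  λ = 3: one block (gm = 1), so the single block has size am = 3 → block sizes [3]

Assembling the blocks gives a Jordan form
J =
  [3, 1, 0]
  [0, 3, 1]
  [0, 0, 3]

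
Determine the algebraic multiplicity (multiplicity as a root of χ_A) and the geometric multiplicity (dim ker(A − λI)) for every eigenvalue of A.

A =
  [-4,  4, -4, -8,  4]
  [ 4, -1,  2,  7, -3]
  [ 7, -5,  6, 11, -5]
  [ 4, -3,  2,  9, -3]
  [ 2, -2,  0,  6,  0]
λ = 2: alg = 5, geom = 3

Step 1 — factor the characteristic polynomial to read off the algebraic multiplicities:
  χ_A(x) = (x - 2)^5

Step 2 — compute geometric multiplicities via the rank-nullity identity g(λ) = n − rank(A − λI):
  rank(A − (2)·I) = 2, so dim ker(A − (2)·I) = n − 2 = 3

Summary:
  λ = 2: algebraic multiplicity = 5, geometric multiplicity = 3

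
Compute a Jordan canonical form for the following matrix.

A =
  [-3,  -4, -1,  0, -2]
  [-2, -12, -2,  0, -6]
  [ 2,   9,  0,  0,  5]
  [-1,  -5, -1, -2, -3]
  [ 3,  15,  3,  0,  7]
J_3(-2) ⊕ J_1(-2) ⊕ J_1(-2)

The characteristic polynomial is
  det(x·I − A) = x^5 + 10*x^4 + 40*x^3 + 80*x^2 + 80*x + 32 = (x + 2)^5

Eigenvalues and multiplicities (the geometric multiplicity of λ is n − rank(A − λI), which equals the number of Jordan blocks for λ):
  λ = -2: algebraic multiplicity = 5, geometric multiplicity = 3

Determining the block sizes for each eigenvalue:
  λ = -2: with am = 5 and gm = 3, the partition is not yet determined (e.g. several partitions of 5 into 3 parts exist). Let N = A − (-2)·I. Computing rank(N^1) = 2, rank(N^2) = 1, rank(N^3) = 0; the number of blocks of size ≥ j is rank(N^{j−1}) − rank(N^j), giving [3, 1, 1]. So we have 1 block(s) of size 3, 2 block(s) of size 1 → block sizes [3, 1, 1]

Assembling the blocks gives a Jordan form
J =
  [-2,  1,  0,  0,  0]
  [ 0, -2,  1,  0,  0]
  [ 0,  0, -2,  0,  0]
  [ 0,  0,  0, -2,  0]
  [ 0,  0,  0,  0, -2]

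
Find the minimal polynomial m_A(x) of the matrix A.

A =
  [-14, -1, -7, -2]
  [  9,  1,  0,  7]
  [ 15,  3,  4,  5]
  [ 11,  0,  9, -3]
x^4 + 12*x^3 + 52*x^2 + 96*x + 64

The characteristic polynomial is χ_A(x) = (x + 2)^2*(x + 4)^2, so the eigenvalues are known. The minimal polynomial is
  m_A(x) = Π_λ (x − λ)^{k_λ}
where k_λ is the size of the *largest* Jordan block for λ (equivalently, the smallest k with (A − λI)^k v = 0 for every generalised eigenvector v of λ).

  λ = -4: largest Jordan block has size 2, contributing (x + 4)^2
  λ = -2: largest Jordan block has size 2, contributing (x + 2)^2

So m_A(x) = (x + 2)^2*(x + 4)^2 = x^4 + 12*x^3 + 52*x^2 + 96*x + 64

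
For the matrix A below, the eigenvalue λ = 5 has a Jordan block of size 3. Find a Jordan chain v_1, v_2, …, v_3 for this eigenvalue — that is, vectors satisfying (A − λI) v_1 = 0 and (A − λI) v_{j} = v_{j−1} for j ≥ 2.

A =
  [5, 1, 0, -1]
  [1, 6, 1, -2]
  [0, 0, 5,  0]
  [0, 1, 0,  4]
A Jordan chain for λ = 5 of length 3:
v_1 = (1, 1, 0, 1)ᵀ
v_2 = (0, 1, 0, 0)ᵀ
v_3 = (1, 0, 0, 0)ᵀ

Let N = A − (5)·I. We want v_3 with N^3 v_3 = 0 but N^2 v_3 ≠ 0; then v_{j-1} := N · v_j for j = 3, …, 2.

Pick v_3 = (1, 0, 0, 0)ᵀ.
Then v_2 = N · v_3 = (0, 1, 0, 0)ᵀ.
Then v_1 = N · v_2 = (1, 1, 0, 1)ᵀ.

Sanity check: (A − (5)·I) v_1 = (0, 0, 0, 0)ᵀ = 0. ✓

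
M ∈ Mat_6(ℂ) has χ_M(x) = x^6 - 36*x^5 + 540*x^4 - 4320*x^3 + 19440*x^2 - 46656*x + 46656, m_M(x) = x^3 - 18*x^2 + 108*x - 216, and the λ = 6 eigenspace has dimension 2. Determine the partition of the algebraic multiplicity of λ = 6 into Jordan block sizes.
Block sizes for λ = 6: [3, 3]

Step 1 — from the characteristic polynomial, algebraic multiplicity of λ = 6 is 6. From dim ker(M − (6)·I) = 2, there are exactly 2 Jordan blocks for λ = 6.
Step 2 — from the minimal polynomial, the factor (x − 6)^3 tells us the largest block for λ = 6 has size 3.
Step 3 — with total size 6, 2 blocks, and largest block 3, the block sizes (in nonincreasing order) are [3, 3].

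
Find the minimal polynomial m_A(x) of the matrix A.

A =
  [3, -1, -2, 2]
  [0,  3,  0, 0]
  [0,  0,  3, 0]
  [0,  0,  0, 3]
x^2 - 6*x + 9

The characteristic polynomial is χ_A(x) = (x - 3)^4, so the eigenvalues are known. The minimal polynomial is
  m_A(x) = Π_λ (x − λ)^{k_λ}
where k_λ is the size of the *largest* Jordan block for λ (equivalently, the smallest k with (A − λI)^k v = 0 for every generalised eigenvector v of λ).

  λ = 3: largest Jordan block has size 2, contributing (x − 3)^2

So m_A(x) = (x - 3)^2 = x^2 - 6*x + 9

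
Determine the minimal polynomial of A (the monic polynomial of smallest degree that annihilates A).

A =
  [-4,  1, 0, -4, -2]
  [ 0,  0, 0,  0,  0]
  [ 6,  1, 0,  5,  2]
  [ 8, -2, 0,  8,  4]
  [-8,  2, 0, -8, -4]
x^2

The characteristic polynomial is χ_A(x) = x^5, so the eigenvalues are known. The minimal polynomial is
  m_A(x) = Π_λ (x − λ)^{k_λ}
where k_λ is the size of the *largest* Jordan block for λ (equivalently, the smallest k with (A − λI)^k v = 0 for every generalised eigenvector v of λ).

  λ = 0: largest Jordan block has size 2, contributing (x − 0)^2

So m_A(x) = x^2 = x^2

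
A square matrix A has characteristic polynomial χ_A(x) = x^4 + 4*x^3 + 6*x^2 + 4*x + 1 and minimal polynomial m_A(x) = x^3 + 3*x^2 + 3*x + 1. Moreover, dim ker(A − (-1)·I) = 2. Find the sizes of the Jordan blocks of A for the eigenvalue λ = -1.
Block sizes for λ = -1: [3, 1]

Step 1 — from the characteristic polynomial, algebraic multiplicity of λ = -1 is 4. From dim ker(A − (-1)·I) = 2, there are exactly 2 Jordan blocks for λ = -1.
Step 2 — from the minimal polynomial, the factor (x + 1)^3 tells us the largest block for λ = -1 has size 3.
Step 3 — with total size 4, 2 blocks, and largest block 3, the block sizes (in nonincreasing order) are [3, 1].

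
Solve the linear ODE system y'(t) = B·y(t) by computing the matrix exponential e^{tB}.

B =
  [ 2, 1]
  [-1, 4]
e^{tB} =
  [-t*exp(3*t) + exp(3*t), t*exp(3*t)]
  [-t*exp(3*t), t*exp(3*t) + exp(3*t)]

Strategy: write B = P · J · P⁻¹ where J is a Jordan canonical form, so e^{tB} = P · e^{tJ} · P⁻¹, and e^{tJ} can be computed block-by-block.

B has Jordan form
J =
  [3, 1]
  [0, 3]
(up to reordering of blocks).

Per-block formulas:
  For a 2×2 Jordan block J_2(3): exp(t · J_2(3)) = e^(3t)·(I + t·N), where N is the 2×2 nilpotent shift.

After assembling e^{tJ} and conjugating by P, we get:

e^{tB} =
  [-t*exp(3*t) + exp(3*t), t*exp(3*t)]
  [-t*exp(3*t), t*exp(3*t) + exp(3*t)]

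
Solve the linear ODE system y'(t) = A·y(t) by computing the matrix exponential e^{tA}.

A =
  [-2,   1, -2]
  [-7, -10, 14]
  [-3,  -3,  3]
e^{tA} =
  [t*exp(-3*t) + exp(-3*t), t*exp(-3*t), -2*t*exp(-3*t)]
  [-7*t*exp(-3*t), -7*t*exp(-3*t) + exp(-3*t), 14*t*exp(-3*t)]
  [-3*t*exp(-3*t), -3*t*exp(-3*t), 6*t*exp(-3*t) + exp(-3*t)]

Strategy: write A = P · J · P⁻¹ where J is a Jordan canonical form, so e^{tA} = P · e^{tJ} · P⁻¹, and e^{tJ} can be computed block-by-block.

A has Jordan form
J =
  [-3,  1,  0]
  [ 0, -3,  0]
  [ 0,  0, -3]
(up to reordering of blocks).

Per-block formulas:
  For a 2×2 Jordan block J_2(-3): exp(t · J_2(-3)) = e^(-3t)·(I + t·N), where N is the 2×2 nilpotent shift.
  For a 1×1 block at λ = -3: exp(t · [-3]) = [e^(-3t)].

After assembling e^{tJ} and conjugating by P, we get:

e^{tA} =
  [t*exp(-3*t) + exp(-3*t), t*exp(-3*t), -2*t*exp(-3*t)]
  [-7*t*exp(-3*t), -7*t*exp(-3*t) + exp(-3*t), 14*t*exp(-3*t)]
  [-3*t*exp(-3*t), -3*t*exp(-3*t), 6*t*exp(-3*t) + exp(-3*t)]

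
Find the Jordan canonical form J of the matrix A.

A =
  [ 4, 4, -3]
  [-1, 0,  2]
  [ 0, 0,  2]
J_3(2)

The characteristic polynomial is
  det(x·I − A) = x^3 - 6*x^2 + 12*x - 8 = (x - 2)^3

Eigenvalues and multiplicities (the geometric multiplicity of λ is n − rank(A − λI), which equals the number of Jordan blocks for λ):
  λ = 2: algebraic multiplicity = 3, geometric multiplicity = 1

Determining the block sizes for each eigenvalue:
  λ = 2: one block (gm = 1), so the single block has size am = 3 → block sizes [3]

Assembling the blocks gives a Jordan form
J =
  [2, 1, 0]
  [0, 2, 1]
  [0, 0, 2]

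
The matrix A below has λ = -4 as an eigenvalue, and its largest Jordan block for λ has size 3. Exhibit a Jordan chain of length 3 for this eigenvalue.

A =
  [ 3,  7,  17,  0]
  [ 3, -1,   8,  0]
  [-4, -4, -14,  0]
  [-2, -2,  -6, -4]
A Jordan chain for λ = -4 of length 3:
v_1 = (2, -2, 0, 4)ᵀ
v_2 = (7, 3, -4, -2)ᵀ
v_3 = (1, 0, 0, 0)ᵀ

Let N = A − (-4)·I. We want v_3 with N^3 v_3 = 0 but N^2 v_3 ≠ 0; then v_{j-1} := N · v_j for j = 3, …, 2.

Pick v_3 = (1, 0, 0, 0)ᵀ.
Then v_2 = N · v_3 = (7, 3, -4, -2)ᵀ.
Then v_1 = N · v_2 = (2, -2, 0, 4)ᵀ.

Sanity check: (A − (-4)·I) v_1 = (0, 0, 0, 0)ᵀ = 0. ✓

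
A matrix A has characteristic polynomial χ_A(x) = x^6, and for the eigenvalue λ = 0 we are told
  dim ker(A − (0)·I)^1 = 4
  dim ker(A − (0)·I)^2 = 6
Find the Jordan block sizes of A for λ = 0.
Block sizes for λ = 0: [2, 2, 1, 1]

From the dimensions of kernels of powers, the number of Jordan blocks of size at least j is d_j − d_{j−1} where d_j = dim ker(N^j) (with d_0 = 0). Computing the differences gives [4, 2].
The number of blocks of size exactly k is (#blocks of size ≥ k) − (#blocks of size ≥ k + 1), so the partition is: 2 block(s) of size 1, 2 block(s) of size 2.
In nonincreasing order the block sizes are [2, 2, 1, 1].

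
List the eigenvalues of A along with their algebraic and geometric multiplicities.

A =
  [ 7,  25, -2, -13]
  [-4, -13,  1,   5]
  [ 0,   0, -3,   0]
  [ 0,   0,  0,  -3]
λ = -3: alg = 4, geom = 2

Step 1 — factor the characteristic polynomial to read off the algebraic multiplicities:
  χ_A(x) = (x + 3)^4

Step 2 — compute geometric multiplicities via the rank-nullity identity g(λ) = n − rank(A − λI):
  rank(A − (-3)·I) = 2, so dim ker(A − (-3)·I) = n − 2 = 2

Summary:
  λ = -3: algebraic multiplicity = 4, geometric multiplicity = 2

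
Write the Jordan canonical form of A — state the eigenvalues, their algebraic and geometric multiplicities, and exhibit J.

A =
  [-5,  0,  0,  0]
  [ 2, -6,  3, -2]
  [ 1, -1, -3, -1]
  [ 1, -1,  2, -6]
J_3(-5) ⊕ J_1(-5)

The characteristic polynomial is
  det(x·I − A) = x^4 + 20*x^3 + 150*x^2 + 500*x + 625 = (x + 5)^4

Eigenvalues and multiplicities (the geometric multiplicity of λ is n − rank(A − λI), which equals the number of Jordan blocks for λ):
  λ = -5: algebraic multiplicity = 4, geometric multiplicity = 2

Determining the block sizes for each eigenvalue:
  λ = -5: with am = 4 and gm = 2, the partition is not yet determined (e.g. several partitions of 4 into 2 parts exist). Let N = A − (-5)·I. Computing rank(N^1) = 2, rank(N^2) = 1, rank(N^3) = 0; the number of blocks of size ≥ j is rank(N^{j−1}) − rank(N^j), giving [2, 1, 1]. So we have 1 block(s) of size 3, 1 block(s) of size 1 → block sizes [3, 1]

Assembling the blocks gives a Jordan form
J =
  [-5,  1,  0,  0]
  [ 0, -5,  1,  0]
  [ 0,  0, -5,  0]
  [ 0,  0,  0, -5]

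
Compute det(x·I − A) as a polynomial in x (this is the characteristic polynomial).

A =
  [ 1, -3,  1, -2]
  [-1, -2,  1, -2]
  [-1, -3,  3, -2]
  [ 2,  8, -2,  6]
x^4 - 8*x^3 + 24*x^2 - 32*x + 16

Expanding det(x·I − A) (e.g. by cofactor expansion or by noting that A is similar to its Jordan form J, which has the same characteristic polynomial as A) gives
  χ_A(x) = x^4 - 8*x^3 + 24*x^2 - 32*x + 16
which factors as (x - 2)^4. The eigenvalues (with algebraic multiplicities) are λ = 2 with multiplicity 4.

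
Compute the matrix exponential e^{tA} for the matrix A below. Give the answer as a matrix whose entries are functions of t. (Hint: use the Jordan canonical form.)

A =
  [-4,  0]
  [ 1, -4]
e^{tA} =
  [exp(-4*t), 0]
  [t*exp(-4*t), exp(-4*t)]

Strategy: write A = P · J · P⁻¹ where J is a Jordan canonical form, so e^{tA} = P · e^{tJ} · P⁻¹, and e^{tJ} can be computed block-by-block.

A has Jordan form
J =
  [-4,  1]
  [ 0, -4]
(up to reordering of blocks).

Per-block formulas:
  For a 2×2 Jordan block J_2(-4): exp(t · J_2(-4)) = e^(-4t)·(I + t·N), where N is the 2×2 nilpotent shift.

After assembling e^{tJ} and conjugating by P, we get:

e^{tA} =
  [exp(-4*t), 0]
  [t*exp(-4*t), exp(-4*t)]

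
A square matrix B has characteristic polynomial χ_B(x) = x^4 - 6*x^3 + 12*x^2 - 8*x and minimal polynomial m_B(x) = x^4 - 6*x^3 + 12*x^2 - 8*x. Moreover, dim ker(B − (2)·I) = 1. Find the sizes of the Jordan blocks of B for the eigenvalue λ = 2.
Block sizes for λ = 2: [3]

Step 1 — from the characteristic polynomial, algebraic multiplicity of λ = 2 is 3. From dim ker(B − (2)·I) = 1, there are exactly 1 Jordan blocks for λ = 2.
Step 2 — from the minimal polynomial, the factor (x − 2)^3 tells us the largest block for λ = 2 has size 3.
Step 3 — with total size 3, 1 blocks, and largest block 3, the block sizes (in nonincreasing order) are [3].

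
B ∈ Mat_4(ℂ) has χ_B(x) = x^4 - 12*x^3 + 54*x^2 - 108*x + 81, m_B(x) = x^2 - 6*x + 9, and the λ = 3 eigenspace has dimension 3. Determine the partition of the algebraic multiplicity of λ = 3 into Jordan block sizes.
Block sizes for λ = 3: [2, 1, 1]

Step 1 — from the characteristic polynomial, algebraic multiplicity of λ = 3 is 4. From dim ker(B − (3)·I) = 3, there are exactly 3 Jordan blocks for λ = 3.
Step 2 — from the minimal polynomial, the factor (x − 3)^2 tells us the largest block for λ = 3 has size 2.
Step 3 — with total size 4, 3 blocks, and largest block 2, the block sizes (in nonincreasing order) are [2, 1, 1].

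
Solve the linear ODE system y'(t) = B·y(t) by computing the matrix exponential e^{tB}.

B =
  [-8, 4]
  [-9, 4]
e^{tB} =
  [-6*t*exp(-2*t) + exp(-2*t), 4*t*exp(-2*t)]
  [-9*t*exp(-2*t), 6*t*exp(-2*t) + exp(-2*t)]

Strategy: write B = P · J · P⁻¹ where J is a Jordan canonical form, so e^{tB} = P · e^{tJ} · P⁻¹, and e^{tJ} can be computed block-by-block.

B has Jordan form
J =
  [-2,  1]
  [ 0, -2]
(up to reordering of blocks).

Per-block formulas:
  For a 2×2 Jordan block J_2(-2): exp(t · J_2(-2)) = e^(-2t)·(I + t·N), where N is the 2×2 nilpotent shift.

After assembling e^{tJ} and conjugating by P, we get:

e^{tB} =
  [-6*t*exp(-2*t) + exp(-2*t), 4*t*exp(-2*t)]
  [-9*t*exp(-2*t), 6*t*exp(-2*t) + exp(-2*t)]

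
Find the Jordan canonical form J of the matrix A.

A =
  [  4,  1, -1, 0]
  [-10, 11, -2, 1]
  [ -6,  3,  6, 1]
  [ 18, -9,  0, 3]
J_2(6) ⊕ J_2(6)

The characteristic polynomial is
  det(x·I − A) = x^4 - 24*x^3 + 216*x^2 - 864*x + 1296 = (x - 6)^4

Eigenvalues and multiplicities (the geometric multiplicity of λ is n − rank(A − λI), which equals the number of Jordan blocks for λ):
  λ = 6: algebraic multiplicity = 4, geometric multiplicity = 2

Determining the block sizes for each eigenvalue:
  λ = 6: with am = 4 and gm = 2, the partition is not yet determined (e.g. several partitions of 4 into 2 parts exist). Let N = A − (6)·I. Computing rank(N^1) = 2, rank(N^2) = 0; the number of blocks of size ≥ j is rank(N^{j−1}) − rank(N^j), giving [2, 2]. So we have 2 block(s) of size 2 → block sizes [2, 2]

Assembling the blocks gives a Jordan form
J =
  [6, 1, 0, 0]
  [0, 6, 0, 0]
  [0, 0, 6, 1]
  [0, 0, 0, 6]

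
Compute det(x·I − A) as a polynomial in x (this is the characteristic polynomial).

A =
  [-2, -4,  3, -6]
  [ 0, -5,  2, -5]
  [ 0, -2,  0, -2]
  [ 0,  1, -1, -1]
x^4 + 8*x^3 + 24*x^2 + 32*x + 16

Expanding det(x·I − A) (e.g. by cofactor expansion or by noting that A is similar to its Jordan form J, which has the same characteristic polynomial as A) gives
  χ_A(x) = x^4 + 8*x^3 + 24*x^2 + 32*x + 16
which factors as (x + 2)^4. The eigenvalues (with algebraic multiplicities) are λ = -2 with multiplicity 4.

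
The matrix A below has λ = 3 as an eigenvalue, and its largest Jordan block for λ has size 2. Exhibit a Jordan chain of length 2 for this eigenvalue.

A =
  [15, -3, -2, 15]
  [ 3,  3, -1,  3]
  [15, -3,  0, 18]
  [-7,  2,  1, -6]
A Jordan chain for λ = 3 of length 2:
v_1 = (12, 3, 15, -7)ᵀ
v_2 = (1, 0, 0, 0)ᵀ

Let N = A − (3)·I. We want v_2 with N^2 v_2 = 0 but N^1 v_2 ≠ 0; then v_{j-1} := N · v_j for j = 2, …, 2.

Pick v_2 = (1, 0, 0, 0)ᵀ.
Then v_1 = N · v_2 = (12, 3, 15, -7)ᵀ.

Sanity check: (A − (3)·I) v_1 = (0, 0, 0, 0)ᵀ = 0. ✓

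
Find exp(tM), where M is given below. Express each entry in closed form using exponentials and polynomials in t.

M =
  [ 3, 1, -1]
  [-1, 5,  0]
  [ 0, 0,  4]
e^{tM} =
  [-t*exp(4*t) + exp(4*t), t*exp(4*t), t^2*exp(4*t)/2 - t*exp(4*t)]
  [-t*exp(4*t), t*exp(4*t) + exp(4*t), t^2*exp(4*t)/2]
  [0, 0, exp(4*t)]

Strategy: write M = P · J · P⁻¹ where J is a Jordan canonical form, so e^{tM} = P · e^{tJ} · P⁻¹, and e^{tJ} can be computed block-by-block.

M has Jordan form
J =
  [4, 1, 0]
  [0, 4, 1]
  [0, 0, 4]
(up to reordering of blocks).

Per-block formulas:
  For a 3×3 Jordan block J_3(4): exp(t · J_3(4)) = e^(4t)·(I + t·N + (t^2/2)·N^2), where N is the 3×3 nilpotent shift.

After assembling e^{tJ} and conjugating by P, we get:

e^{tM} =
  [-t*exp(4*t) + exp(4*t), t*exp(4*t), t^2*exp(4*t)/2 - t*exp(4*t)]
  [-t*exp(4*t), t*exp(4*t) + exp(4*t), t^2*exp(4*t)/2]
  [0, 0, exp(4*t)]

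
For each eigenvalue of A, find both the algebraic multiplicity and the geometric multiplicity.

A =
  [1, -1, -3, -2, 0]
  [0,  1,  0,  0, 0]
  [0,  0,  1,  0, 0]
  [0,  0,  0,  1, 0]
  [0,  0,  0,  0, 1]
λ = 1: alg = 5, geom = 4

Step 1 — factor the characteristic polynomial to read off the algebraic multiplicities:
  χ_A(x) = (x - 1)^5

Step 2 — compute geometric multiplicities via the rank-nullity identity g(λ) = n − rank(A − λI):
  rank(A − (1)·I) = 1, so dim ker(A − (1)·I) = n − 1 = 4

Summary:
  λ = 1: algebraic multiplicity = 5, geometric multiplicity = 4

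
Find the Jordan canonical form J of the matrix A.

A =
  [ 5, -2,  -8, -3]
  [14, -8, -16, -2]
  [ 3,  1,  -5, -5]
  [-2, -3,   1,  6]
J_3(-2) ⊕ J_1(4)

The characteristic polynomial is
  det(x·I − A) = x^4 + 2*x^3 - 12*x^2 - 40*x - 32 = (x - 4)*(x + 2)^3

Eigenvalues and multiplicities (the geometric multiplicity of λ is n − rank(A − λI), which equals the number of Jordan blocks for λ):
  λ = -2: algebraic multiplicity = 3, geometric multiplicity = 1
  λ = 4: algebraic multiplicity = 1, geometric multiplicity = 1

Determining the block sizes for each eigenvalue:
  λ = -2: one block (gm = 1), so the single block has size am = 3 → block sizes [3]
  λ = 4: one block (gm = 1), so the single block has size am = 1 → block sizes [1]

Assembling the blocks gives a Jordan form
J =
  [-2,  1,  0, 0]
  [ 0, -2,  1, 0]
  [ 0,  0, -2, 0]
  [ 0,  0,  0, 4]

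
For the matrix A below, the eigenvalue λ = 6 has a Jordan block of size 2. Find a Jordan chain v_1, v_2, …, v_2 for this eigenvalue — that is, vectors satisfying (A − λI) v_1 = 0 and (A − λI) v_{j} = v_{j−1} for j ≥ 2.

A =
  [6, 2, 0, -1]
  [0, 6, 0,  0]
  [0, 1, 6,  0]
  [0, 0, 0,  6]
A Jordan chain for λ = 6 of length 2:
v_1 = (2, 0, 1, 0)ᵀ
v_2 = (0, 1, 0, 0)ᵀ

Let N = A − (6)·I. We want v_2 with N^2 v_2 = 0 but N^1 v_2 ≠ 0; then v_{j-1} := N · v_j for j = 2, …, 2.

Pick v_2 = (0, 1, 0, 0)ᵀ.
Then v_1 = N · v_2 = (2, 0, 1, 0)ᵀ.

Sanity check: (A − (6)·I) v_1 = (0, 0, 0, 0)ᵀ = 0. ✓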